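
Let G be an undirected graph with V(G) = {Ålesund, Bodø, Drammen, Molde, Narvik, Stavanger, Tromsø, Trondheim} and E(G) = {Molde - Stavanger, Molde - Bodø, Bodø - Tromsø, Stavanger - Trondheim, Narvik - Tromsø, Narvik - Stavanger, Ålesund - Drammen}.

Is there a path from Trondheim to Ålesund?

No

Explore from Trondheim.
Distance 1: reach Stavanger.
Distance 2: reach Molde, Narvik.
Distance 3: reach Bodø, Tromsø.
The search is exhausted without reaching Ålesund; it lies in a different component.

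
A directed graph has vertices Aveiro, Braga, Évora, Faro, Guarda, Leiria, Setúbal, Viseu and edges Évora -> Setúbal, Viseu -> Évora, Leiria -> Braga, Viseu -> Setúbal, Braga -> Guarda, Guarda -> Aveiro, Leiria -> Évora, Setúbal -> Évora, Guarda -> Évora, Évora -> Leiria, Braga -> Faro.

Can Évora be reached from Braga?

Yes

Explore from Braga.
Distance 1: reach Faro, Guarda.
Distance 2: reach Aveiro, Évora.
Found Évora.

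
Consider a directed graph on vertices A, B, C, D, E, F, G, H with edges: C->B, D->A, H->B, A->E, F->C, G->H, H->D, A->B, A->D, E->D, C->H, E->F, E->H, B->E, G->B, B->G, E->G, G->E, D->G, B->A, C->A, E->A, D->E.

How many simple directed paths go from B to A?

B→A
B→E→A
B→E→D→A
B→E→F→C→A
B→E→F→C→H→D→A
B→E→G→H→D→A
B→E→H→D→A
B→G→E→A
B→G→E→D→A
B→G→E→F→C→A
B→G→E→F→C→H→D→A
B→G→E→H→D→A
B→G→H→D→A
B→G→H→D→E→A
B→G→H→D→E→F→C→A

15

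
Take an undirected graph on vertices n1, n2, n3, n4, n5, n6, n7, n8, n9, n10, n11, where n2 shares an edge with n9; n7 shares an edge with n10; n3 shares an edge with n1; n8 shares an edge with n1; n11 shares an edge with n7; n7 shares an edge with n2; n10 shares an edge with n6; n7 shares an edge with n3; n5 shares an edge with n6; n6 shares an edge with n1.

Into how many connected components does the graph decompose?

2

From n1: component {n1, n2, n3, n5, n6, n7, n8, n9, n10, n11}.
From n4: component {n4}.
That's 2 components.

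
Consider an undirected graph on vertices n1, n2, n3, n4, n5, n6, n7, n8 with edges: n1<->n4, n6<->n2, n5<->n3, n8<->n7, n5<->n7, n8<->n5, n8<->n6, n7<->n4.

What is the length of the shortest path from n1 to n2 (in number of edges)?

Distance 0: n1.
Distance 1: n4.
Distance 2: n7.
Distance 3: n5, n8.
Distance 4: n3, n6.
Distance 5: n2 — contains n2.

5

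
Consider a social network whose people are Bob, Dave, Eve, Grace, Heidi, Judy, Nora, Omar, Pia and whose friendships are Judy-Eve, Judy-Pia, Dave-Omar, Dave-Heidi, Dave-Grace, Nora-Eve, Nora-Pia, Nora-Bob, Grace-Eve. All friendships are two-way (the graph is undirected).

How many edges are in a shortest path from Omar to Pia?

Distance 0: Omar.
Distance 1: Dave.
Distance 2: Grace, Heidi.
Distance 3: Eve.
Distance 4: Judy, Nora.
Distance 5: Bob, Pia — contains Pia.

5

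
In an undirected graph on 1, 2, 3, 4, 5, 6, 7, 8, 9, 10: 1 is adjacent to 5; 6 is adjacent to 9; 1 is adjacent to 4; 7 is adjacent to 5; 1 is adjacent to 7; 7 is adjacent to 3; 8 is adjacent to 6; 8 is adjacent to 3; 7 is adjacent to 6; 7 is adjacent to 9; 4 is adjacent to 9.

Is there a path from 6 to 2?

Explore from 6.
Distance 1: reach 7, 8, 9.
Distance 2: reach 1, 3, 4, 5.
The search is exhausted without reaching 2; it lies in a different component.

No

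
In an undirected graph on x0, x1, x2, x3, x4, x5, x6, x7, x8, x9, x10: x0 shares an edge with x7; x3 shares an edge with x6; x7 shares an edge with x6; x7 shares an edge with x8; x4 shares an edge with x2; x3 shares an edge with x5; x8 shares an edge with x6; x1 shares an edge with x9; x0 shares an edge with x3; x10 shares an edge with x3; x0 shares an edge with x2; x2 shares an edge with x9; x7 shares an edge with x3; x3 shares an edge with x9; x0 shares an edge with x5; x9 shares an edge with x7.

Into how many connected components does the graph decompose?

1

From x0: component {x0, x1, x2, x3, x4, x5, x6, x7, x8, x9, x10}.
That's 1 component.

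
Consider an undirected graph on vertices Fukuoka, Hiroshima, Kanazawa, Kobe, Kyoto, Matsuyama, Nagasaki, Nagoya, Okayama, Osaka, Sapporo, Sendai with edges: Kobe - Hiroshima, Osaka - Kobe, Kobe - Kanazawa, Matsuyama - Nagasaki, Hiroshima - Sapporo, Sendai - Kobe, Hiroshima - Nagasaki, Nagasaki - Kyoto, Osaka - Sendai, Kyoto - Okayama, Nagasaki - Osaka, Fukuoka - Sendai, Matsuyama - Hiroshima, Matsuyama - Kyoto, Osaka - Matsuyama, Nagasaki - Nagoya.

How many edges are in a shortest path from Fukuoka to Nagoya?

4

Distance 0: Fukuoka.
Distance 1: Sendai.
Distance 2: Kobe, Osaka.
Distance 3: Hiroshima, Kanazawa, Matsuyama, Nagasaki.
Distance 4: Kyoto, Nagoya, Sapporo — contains Nagoya.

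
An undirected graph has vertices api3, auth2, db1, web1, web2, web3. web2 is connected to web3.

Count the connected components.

5

From api3: component {api3}.
From auth2: component {auth2}.
From db1: component {db1}.
From web1: component {web1}.
From web2: component {web2, web3}.
That's 5 components.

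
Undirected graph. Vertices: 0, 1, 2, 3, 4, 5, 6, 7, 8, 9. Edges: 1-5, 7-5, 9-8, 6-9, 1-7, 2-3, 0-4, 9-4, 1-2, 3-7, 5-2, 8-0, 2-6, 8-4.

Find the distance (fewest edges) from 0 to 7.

Distance 0: 0.
Distance 1: 4, 8.
Distance 2: 9.
Distance 3: 6.
Distance 4: 2.
Distance 5: 1, 3, 5.
Distance 6: 7 — contains 7.

6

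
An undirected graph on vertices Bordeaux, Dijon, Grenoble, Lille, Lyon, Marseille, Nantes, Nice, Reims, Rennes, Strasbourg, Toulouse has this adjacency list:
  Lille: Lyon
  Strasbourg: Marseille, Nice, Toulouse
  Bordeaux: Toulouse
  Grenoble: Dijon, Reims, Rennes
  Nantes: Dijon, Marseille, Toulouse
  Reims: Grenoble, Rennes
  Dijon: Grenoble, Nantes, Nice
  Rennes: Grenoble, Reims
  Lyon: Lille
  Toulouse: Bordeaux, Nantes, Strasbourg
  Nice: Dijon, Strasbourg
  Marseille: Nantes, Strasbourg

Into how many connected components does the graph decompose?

From Bordeaux: component {Bordeaux, Dijon, Grenoble, Marseille, Nantes, Nice, Reims, Rennes, Strasbourg, Toulouse}.
From Lille: component {Lille, Lyon}.
That's 2 components.

2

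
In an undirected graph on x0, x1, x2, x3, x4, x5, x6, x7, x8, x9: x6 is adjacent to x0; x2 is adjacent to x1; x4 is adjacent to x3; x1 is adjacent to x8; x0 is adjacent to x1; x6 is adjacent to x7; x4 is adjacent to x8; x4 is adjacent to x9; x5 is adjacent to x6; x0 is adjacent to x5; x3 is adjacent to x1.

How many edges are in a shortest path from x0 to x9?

Distance 0: x0.
Distance 1: x1, x5, x6.
Distance 2: x2, x3, x7, x8.
Distance 3: x4.
Distance 4: x9 — contains x9.

4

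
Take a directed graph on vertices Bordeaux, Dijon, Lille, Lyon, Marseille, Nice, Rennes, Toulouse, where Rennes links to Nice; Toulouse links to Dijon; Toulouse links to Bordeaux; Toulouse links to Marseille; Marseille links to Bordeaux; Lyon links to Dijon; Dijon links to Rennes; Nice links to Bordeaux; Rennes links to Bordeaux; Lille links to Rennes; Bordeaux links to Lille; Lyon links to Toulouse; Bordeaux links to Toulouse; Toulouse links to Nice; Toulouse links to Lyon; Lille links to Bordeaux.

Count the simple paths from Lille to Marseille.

3

Lille→Bordeaux→Toulouse→Marseille
Lille→Rennes→Bordeaux→Toulouse→Marseille
Lille→Rennes→Nice→Bordeaux→Toulouse→Marseille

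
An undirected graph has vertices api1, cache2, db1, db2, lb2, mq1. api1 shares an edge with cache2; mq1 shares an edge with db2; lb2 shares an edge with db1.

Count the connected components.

From api1: component {api1, cache2}.
From db1: component {db1, lb2}.
From db2: component {db2, mq1}.
That's 3 components.

3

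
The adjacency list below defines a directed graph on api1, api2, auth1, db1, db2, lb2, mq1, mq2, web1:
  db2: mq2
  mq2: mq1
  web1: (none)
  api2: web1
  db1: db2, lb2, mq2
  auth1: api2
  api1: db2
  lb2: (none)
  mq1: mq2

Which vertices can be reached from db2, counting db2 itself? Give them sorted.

db2, mq1, mq2

Start at db2.
Its neighbours: mq2.
Then their neighbours: mq1.
Nothing further is reachable.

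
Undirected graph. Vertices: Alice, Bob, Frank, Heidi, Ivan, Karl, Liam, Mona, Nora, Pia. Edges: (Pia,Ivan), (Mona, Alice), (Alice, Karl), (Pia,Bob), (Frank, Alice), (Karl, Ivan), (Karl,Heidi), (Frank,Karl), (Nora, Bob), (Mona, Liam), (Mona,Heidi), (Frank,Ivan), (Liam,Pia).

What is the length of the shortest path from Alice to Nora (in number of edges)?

Distance 0: Alice.
Distance 1: Frank, Karl, Mona.
Distance 2: Heidi, Ivan, Liam.
Distance 3: Pia.
Distance 4: Bob.
Distance 5: Nora — contains Nora.

5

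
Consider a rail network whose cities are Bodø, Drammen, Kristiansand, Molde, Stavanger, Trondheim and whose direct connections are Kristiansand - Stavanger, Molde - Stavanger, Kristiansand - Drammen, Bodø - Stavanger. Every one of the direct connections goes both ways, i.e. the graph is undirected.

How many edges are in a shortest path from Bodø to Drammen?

Distance 0: Bodø.
Distance 1: Stavanger.
Distance 2: Kristiansand, Molde.
Distance 3: Drammen — contains Drammen.

3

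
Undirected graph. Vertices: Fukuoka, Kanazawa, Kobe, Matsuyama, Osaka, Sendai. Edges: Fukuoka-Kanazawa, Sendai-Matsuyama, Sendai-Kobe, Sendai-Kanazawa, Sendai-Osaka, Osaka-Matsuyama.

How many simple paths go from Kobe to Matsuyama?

2

Kobe–Sendai–Matsuyama
Kobe–Sendai–Osaka–Matsuyama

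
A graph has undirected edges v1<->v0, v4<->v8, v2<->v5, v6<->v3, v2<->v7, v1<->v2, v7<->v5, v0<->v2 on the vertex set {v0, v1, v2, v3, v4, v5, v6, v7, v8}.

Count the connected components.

3

From v0: component {v0, v1, v2, v5, v7}.
From v3: component {v3, v6}.
From v4: component {v4, v8}.
That's 3 components.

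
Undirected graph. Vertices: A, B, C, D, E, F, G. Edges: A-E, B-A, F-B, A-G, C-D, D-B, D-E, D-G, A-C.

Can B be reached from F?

Explore from F.
Distance 1: reach B.
Found B.

Yes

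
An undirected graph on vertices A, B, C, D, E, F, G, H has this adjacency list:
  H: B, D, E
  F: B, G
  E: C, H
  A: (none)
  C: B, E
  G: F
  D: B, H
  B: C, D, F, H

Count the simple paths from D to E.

4

D–B–C–E
D–B–H–E
D–H–B–C–E
D–H–E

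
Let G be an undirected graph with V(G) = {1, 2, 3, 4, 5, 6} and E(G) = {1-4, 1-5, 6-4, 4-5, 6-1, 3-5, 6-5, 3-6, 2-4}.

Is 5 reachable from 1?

Yes

Explore from 1.
Distance 1: reach 4, 5, 6.
Found 5.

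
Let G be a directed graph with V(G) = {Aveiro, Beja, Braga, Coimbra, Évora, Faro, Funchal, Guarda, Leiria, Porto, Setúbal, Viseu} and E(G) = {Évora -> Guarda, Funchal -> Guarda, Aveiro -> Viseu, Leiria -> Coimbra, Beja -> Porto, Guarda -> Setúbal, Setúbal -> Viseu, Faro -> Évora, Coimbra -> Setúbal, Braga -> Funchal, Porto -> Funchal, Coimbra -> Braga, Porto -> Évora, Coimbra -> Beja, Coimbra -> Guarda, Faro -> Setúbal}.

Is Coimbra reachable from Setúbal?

Explore from Setúbal.
Distance 1: reach Viseu.
The search from Setúbal is exhausted; no directed path reaches Coimbra.

No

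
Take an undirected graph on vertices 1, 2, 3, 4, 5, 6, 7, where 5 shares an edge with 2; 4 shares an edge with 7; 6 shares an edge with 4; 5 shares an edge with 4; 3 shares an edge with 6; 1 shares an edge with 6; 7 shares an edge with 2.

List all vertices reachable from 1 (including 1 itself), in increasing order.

Start at 1.
Its neighbours: 6.
Then their neighbours: 3, 4.
Then next layer: 5, 7.
Then next layer: 2.
Every vertex is now reached.

1, 2, 3, 4, 5, 6, 7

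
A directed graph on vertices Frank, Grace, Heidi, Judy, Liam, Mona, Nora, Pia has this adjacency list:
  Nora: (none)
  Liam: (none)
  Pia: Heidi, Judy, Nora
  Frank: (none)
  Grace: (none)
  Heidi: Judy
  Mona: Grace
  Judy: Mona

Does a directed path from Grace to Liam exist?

Grace has no outgoing edges, so nothing is reachable from it.

No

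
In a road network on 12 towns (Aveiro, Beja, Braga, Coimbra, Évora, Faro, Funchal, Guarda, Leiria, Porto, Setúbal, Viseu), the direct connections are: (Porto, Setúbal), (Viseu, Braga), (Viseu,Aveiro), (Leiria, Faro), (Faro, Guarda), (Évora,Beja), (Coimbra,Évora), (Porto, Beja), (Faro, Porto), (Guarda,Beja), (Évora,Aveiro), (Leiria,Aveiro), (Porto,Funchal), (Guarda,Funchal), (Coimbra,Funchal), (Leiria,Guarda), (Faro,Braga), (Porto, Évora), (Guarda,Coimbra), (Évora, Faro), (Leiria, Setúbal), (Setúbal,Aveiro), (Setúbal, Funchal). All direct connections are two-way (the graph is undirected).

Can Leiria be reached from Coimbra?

Explore from Coimbra.
Distance 1: reach Évora, Funchal, Guarda.
Distance 2: reach Aveiro, Beja, Faro, Leiria, Porto, Setúbal.
Found Leiria.

Yes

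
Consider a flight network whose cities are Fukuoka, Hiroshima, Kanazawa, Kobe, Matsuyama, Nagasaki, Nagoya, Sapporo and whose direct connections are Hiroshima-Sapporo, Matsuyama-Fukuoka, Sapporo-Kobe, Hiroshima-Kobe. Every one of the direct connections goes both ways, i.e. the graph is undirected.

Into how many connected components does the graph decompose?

5

From Fukuoka: component {Fukuoka, Matsuyama}.
From Hiroshima: component {Hiroshima, Kobe, Sapporo}.
From Kanazawa: component {Kanazawa}.
From Nagasaki: component {Nagasaki}.
From Nagoya: component {Nagoya}.
That's 5 components.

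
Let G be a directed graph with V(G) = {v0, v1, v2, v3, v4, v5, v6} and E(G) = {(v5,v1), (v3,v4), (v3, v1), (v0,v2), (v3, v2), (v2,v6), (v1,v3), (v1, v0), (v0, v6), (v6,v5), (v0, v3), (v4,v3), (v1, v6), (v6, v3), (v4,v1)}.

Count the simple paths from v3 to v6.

v3→v1→v0→v2→v6
v3→v1→v0→v6
v3→v1→v6
v3→v2→v6
v3→v4→v1→v0→v2→v6
v3→v4→v1→v0→v6
v3→v4→v1→v6

7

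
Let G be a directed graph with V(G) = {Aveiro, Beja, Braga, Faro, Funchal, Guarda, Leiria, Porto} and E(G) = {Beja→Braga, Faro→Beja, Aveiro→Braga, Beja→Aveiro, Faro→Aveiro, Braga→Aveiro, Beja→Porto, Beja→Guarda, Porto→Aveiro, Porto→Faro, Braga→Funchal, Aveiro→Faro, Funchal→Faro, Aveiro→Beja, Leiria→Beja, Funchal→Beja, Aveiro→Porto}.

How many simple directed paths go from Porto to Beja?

7

Porto→Aveiro→Beja
Porto→Aveiro→Braga→Funchal→Beja
Porto→Aveiro→Braga→Funchal→Faro→Beja
Porto→Aveiro→Faro→Beja
Porto→Faro→Aveiro→Beja
Porto→Faro→Aveiro→Braga→Funchal→Beja
Porto→Faro→Beja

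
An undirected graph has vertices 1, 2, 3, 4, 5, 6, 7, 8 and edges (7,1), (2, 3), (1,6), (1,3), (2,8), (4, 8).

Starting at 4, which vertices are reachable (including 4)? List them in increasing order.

Start at 4.
Its neighbours: 8.
Then their neighbours: 2.
Then next layer: 3.
Then next layer: 1.
Then next layer: 6, 7.
Nothing further is reachable.

1, 2, 3, 4, 6, 7, 8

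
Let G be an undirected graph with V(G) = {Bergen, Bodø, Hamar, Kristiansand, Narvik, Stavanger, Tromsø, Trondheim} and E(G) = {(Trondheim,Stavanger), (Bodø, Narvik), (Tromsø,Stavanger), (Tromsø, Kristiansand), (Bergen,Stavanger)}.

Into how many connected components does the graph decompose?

3

From Bergen: component {Bergen, Kristiansand, Stavanger, Tromsø, Trondheim}.
From Bodø: component {Bodø, Narvik}.
From Hamar: component {Hamar}.
That's 3 components.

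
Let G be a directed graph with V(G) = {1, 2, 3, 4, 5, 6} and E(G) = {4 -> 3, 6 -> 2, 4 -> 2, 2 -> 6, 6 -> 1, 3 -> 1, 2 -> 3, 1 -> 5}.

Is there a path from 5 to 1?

5 has no outgoing edges, so nothing is reachable from it.

No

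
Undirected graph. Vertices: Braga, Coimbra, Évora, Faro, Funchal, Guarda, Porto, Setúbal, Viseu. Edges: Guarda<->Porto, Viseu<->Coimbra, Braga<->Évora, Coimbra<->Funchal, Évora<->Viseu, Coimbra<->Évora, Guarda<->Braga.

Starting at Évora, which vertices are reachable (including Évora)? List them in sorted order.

Braga, Coimbra, Évora, Funchal, Guarda, Porto, Viseu

Start at Évora.
Its neighbours: Braga, Coimbra, Viseu.
Then their neighbours: Funchal, Guarda.
Then next layer: Porto.
Nothing further is reachable.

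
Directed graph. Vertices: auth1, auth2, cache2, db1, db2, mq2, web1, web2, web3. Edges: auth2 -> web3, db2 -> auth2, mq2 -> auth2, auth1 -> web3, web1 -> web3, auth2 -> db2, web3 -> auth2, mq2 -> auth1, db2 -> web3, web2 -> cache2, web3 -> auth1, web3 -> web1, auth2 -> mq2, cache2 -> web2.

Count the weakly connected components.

3

From auth1: component {auth1, auth2, db2, mq2, web1, web3}.
From cache2: component {cache2, web2}.
From db1: component {db1}.
That's 3 components.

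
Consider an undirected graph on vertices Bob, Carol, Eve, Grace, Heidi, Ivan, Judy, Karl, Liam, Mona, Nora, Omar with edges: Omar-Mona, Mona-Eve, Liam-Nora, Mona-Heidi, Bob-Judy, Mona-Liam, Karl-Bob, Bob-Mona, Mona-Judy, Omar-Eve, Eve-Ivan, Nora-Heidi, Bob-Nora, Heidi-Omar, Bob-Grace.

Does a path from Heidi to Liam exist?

Yes

Explore from Heidi.
Distance 1: reach Mona, Nora, Omar.
Distance 2: reach Bob, Eve, Judy, Liam.
Found Liam.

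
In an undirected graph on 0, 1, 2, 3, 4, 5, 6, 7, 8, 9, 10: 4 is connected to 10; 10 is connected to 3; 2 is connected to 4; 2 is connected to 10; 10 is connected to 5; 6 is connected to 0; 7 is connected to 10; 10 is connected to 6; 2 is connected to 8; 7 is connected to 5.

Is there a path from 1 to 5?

1 has no edges, so nothing is reachable from it.

No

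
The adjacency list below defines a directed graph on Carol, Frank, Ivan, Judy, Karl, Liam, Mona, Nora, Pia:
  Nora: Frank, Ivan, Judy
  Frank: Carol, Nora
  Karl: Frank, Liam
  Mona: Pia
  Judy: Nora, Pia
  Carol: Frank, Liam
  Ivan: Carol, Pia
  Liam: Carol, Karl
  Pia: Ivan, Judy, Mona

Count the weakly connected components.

1

From Carol: component {Carol, Frank, Ivan, Judy, Karl, Liam, Mona, Nora, Pia}.
That's 1 component.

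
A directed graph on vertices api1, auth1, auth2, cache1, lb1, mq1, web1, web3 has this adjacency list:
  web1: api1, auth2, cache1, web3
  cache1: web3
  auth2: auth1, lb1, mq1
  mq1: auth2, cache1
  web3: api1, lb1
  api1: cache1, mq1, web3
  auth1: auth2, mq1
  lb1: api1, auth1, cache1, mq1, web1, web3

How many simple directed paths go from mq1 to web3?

9

mq1→auth2→lb1→api1→cache1→web3
mq1→auth2→lb1→api1→web3
mq1→auth2→lb1→cache1→web3
mq1→auth2→lb1→web1→api1→cache1→web3
mq1→auth2→lb1→web1→api1→web3
mq1→auth2→lb1→web1→cache1→web3
mq1→auth2→lb1→web1→web3
mq1→auth2→lb1→web3
mq1→cache1→web3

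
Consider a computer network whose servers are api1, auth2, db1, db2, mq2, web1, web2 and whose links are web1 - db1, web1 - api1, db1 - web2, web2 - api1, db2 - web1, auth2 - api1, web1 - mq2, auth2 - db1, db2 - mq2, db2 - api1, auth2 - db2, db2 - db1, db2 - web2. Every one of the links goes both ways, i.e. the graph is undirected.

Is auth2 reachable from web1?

Yes

Explore from web1.
Distance 1: reach api1, db1, db2, mq2.
Distance 2: reach auth2, web2.
Found auth2.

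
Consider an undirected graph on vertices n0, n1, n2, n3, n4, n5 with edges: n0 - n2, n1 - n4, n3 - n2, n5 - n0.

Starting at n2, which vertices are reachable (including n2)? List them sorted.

n0, n2, n3, n5

Start at n2.
Its neighbours: n0, n3.
Then their neighbours: n5.
Nothing further is reachable.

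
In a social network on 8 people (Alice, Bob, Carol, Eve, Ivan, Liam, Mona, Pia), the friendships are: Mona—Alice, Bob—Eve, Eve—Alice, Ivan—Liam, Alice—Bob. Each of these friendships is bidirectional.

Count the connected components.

4

From Alice: component {Alice, Bob, Eve, Mona}.
From Carol: component {Carol}.
From Ivan: component {Ivan, Liam}.
From Pia: component {Pia}.
That's 4 components.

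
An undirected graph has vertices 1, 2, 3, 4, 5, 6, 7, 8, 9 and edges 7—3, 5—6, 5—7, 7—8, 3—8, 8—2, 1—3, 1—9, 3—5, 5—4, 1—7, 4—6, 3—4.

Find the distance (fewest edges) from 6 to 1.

Distance 0: 6.
Distance 1: 4, 5.
Distance 2: 3, 7.
Distance 3: 1, 8 — contains 1.

3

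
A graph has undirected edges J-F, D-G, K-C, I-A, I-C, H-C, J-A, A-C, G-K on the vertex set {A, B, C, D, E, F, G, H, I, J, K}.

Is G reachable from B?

No

B has no edges, so nothing is reachable from it.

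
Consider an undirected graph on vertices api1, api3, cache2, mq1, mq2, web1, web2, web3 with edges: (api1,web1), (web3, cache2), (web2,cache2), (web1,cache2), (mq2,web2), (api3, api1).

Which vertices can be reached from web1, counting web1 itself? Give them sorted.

Start at web1.
Its neighbours: api1, cache2.
Then their neighbours: api3, web2, web3.
Then next layer: mq2.
Nothing further is reachable.

api1, api3, cache2, mq2, web1, web2, web3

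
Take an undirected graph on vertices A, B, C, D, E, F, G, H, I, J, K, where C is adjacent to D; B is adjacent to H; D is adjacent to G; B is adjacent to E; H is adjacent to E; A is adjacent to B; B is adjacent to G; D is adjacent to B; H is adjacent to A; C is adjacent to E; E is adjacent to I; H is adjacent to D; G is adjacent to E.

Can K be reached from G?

Explore from G.
Distance 1: reach B, D, E.
Distance 2: reach A, C, H, I.
The search is exhausted without reaching K; it lies in a different component.

No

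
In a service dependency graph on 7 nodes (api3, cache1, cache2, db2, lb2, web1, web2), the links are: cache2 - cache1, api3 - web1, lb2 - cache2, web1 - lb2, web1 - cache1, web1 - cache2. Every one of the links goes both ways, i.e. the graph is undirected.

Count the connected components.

3

From api3: component {api3, cache1, cache2, lb2, web1}.
From db2: component {db2}.
From web2: component {web2}.
That's 3 components.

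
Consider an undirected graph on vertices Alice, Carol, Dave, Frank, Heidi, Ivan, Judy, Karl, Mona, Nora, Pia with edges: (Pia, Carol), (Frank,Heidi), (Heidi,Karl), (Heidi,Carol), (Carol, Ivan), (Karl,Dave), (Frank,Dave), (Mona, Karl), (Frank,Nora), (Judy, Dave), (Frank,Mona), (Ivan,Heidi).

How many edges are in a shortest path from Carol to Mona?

3

Distance 0: Carol.
Distance 1: Heidi, Ivan, Pia.
Distance 2: Frank, Karl.
Distance 3: Dave, Mona, Nora — contains Mona.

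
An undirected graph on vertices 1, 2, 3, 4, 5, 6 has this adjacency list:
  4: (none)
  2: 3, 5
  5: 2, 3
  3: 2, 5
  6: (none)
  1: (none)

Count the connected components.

From 1: component {1}.
From 2: component {2, 3, 5}.
From 4: component {4}.
From 6: component {6}.
That's 4 components.

4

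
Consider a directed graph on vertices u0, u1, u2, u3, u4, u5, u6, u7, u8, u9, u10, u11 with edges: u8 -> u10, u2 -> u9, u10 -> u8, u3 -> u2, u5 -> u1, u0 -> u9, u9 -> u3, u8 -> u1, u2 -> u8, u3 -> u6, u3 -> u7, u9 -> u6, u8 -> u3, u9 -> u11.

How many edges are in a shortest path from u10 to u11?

Distance 0: u10.
Distance 1: u8.
Distance 2: u1, u3.
Distance 3: u2, u6, u7.
Distance 4: u9.
Distance 5: u11 — contains u11.

5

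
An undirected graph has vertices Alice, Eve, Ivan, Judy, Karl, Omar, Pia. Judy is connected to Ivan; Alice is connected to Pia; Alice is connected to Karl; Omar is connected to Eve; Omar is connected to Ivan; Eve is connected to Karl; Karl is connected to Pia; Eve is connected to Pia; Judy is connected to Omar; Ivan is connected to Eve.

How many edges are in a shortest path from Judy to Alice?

Distance 0: Judy.
Distance 1: Ivan, Omar.
Distance 2: Eve.
Distance 3: Karl, Pia.
Distance 4: Alice — contains Alice.

4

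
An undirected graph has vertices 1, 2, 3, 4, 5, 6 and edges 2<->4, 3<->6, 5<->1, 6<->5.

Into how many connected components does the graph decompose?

2

From 1: component {1, 3, 5, 6}.
From 2: component {2, 4}.
That's 2 components.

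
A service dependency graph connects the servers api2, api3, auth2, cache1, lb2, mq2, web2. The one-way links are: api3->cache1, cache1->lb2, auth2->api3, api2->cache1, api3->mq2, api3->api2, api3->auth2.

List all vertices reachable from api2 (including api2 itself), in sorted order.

Start at api2.
Its neighbours: cache1.
Then their neighbours: lb2.
Nothing further is reachable.

api2, cache1, lb2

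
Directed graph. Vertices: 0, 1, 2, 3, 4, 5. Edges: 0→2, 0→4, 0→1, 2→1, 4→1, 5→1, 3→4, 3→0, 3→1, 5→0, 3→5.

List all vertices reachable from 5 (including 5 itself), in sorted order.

Start at 5.
Its neighbours: 0, 1.
Then their neighbours: 2, 4.
Nothing further is reachable.

0, 1, 2, 4, 5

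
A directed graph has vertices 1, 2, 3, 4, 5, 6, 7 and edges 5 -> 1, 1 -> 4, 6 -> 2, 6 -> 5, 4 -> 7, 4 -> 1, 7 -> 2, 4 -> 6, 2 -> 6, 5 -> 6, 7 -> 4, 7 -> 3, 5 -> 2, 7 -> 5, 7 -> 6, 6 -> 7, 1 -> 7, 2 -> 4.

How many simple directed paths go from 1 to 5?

1→4→6→5
1→4→6→7→5
1→4→7→2→6→5
1→4→7→5
1→4→7→6→5
1→7→2→4→6→5
1→7→2→6→5
1→7→4→6→5
1→7→5
1→7→6→5

10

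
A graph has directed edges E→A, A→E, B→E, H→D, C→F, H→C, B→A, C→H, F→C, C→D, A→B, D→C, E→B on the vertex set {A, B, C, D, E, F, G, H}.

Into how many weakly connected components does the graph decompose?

From A: component {A, B, E}.
From C: component {C, D, F, H}.
From G: component {G}.
That's 3 components.

3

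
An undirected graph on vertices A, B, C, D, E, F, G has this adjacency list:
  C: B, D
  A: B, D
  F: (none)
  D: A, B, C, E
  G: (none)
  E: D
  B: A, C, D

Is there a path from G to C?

G has no edges, so nothing is reachable from it.

No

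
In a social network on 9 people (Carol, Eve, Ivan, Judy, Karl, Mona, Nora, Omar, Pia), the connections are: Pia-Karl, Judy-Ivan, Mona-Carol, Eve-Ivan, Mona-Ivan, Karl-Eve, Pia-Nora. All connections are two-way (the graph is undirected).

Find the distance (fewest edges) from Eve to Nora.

3

Distance 0: Eve.
Distance 1: Ivan, Karl.
Distance 2: Judy, Mona, Pia.
Distance 3: Carol, Nora — contains Nora.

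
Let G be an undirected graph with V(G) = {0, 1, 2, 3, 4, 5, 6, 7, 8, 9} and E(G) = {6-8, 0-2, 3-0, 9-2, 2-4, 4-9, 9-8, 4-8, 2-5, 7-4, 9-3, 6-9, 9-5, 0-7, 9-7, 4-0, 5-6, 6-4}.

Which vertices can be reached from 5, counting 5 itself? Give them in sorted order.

0, 2, 3, 4, 5, 6, 7, 8, 9

Start at 5.
Its neighbours: 2, 6, 9.
Then their neighbours: 0, 3, 4, 7, 8.
Nothing further is reachable.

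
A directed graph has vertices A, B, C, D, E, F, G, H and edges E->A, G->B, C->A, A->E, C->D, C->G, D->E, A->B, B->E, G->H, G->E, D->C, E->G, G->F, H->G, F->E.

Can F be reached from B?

Explore from B.
Distance 1: reach E.
Distance 2: reach A, G.
Distance 3: reach F, H.
Found F.

Yes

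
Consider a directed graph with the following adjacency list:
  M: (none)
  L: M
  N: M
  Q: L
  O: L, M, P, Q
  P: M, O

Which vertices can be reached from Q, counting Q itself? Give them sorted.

L, M, Q

Start at Q.
Its neighbours: L.
Then their neighbours: M.
Nothing further is reachable.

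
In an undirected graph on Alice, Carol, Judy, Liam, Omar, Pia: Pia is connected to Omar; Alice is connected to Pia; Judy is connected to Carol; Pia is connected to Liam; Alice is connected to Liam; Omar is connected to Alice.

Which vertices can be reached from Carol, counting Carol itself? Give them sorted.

Start at Carol.
Its neighbours: Judy.
Nothing further is reachable.

Carol, Judy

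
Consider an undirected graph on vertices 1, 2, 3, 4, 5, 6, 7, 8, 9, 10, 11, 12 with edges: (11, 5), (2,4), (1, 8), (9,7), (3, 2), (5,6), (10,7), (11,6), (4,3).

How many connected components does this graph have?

5

From 1: component {1, 8}.
From 2: component {2, 3, 4}.
From 5: component {5, 6, 11}.
From 7: component {7, 9, 10}.
From 12: component {12}.
That's 5 components.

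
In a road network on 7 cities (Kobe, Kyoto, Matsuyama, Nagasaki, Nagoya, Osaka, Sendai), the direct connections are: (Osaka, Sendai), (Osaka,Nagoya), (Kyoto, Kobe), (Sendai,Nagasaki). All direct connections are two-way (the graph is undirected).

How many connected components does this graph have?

3

From Kobe: component {Kobe, Kyoto}.
From Matsuyama: component {Matsuyama}.
From Nagasaki: component {Nagasaki, Nagoya, Osaka, Sendai}.
That's 3 components.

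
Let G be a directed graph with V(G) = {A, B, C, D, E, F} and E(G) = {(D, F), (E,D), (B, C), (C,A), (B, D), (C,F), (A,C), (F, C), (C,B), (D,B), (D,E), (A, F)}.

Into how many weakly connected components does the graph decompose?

1

From A: component {A, B, C, D, E, F}.
That's 1 component.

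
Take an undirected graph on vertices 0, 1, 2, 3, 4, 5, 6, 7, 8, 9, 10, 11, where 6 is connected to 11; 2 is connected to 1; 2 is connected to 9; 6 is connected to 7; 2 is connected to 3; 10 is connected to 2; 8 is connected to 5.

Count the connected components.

From 0: component {0}.
From 1: component {1, 2, 3, 9, 10}.
From 4: component {4}.
From 5: component {5, 8}.
From 6: component {6, 7, 11}.
That's 5 components.

5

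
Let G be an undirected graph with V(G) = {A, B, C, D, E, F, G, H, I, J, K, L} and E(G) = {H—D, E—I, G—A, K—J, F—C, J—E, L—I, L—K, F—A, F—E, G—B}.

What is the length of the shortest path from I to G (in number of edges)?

4

Distance 0: I.
Distance 1: E, L.
Distance 2: F, J, K.
Distance 3: A, C.
Distance 4: G — contains G.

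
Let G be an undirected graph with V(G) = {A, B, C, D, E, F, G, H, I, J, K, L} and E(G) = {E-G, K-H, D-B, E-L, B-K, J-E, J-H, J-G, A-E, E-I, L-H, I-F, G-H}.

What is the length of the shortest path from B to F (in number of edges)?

Distance 0: B.
Distance 1: D, K.
Distance 2: H.
Distance 3: G, J, L.
Distance 4: E.
Distance 5: A, I.
Distance 6: F — contains F.

6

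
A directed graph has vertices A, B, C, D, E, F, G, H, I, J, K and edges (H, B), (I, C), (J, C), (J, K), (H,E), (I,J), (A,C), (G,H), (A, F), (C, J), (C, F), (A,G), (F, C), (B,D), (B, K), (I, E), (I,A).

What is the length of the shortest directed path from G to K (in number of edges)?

3

Distance 0: G.
Distance 1: H.
Distance 2: B, E.
Distance 3: D, K — contains K.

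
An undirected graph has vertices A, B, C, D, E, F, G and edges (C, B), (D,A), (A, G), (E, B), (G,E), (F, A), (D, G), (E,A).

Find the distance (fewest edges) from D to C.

4

Distance 0: D.
Distance 1: A, G.
Distance 2: E, F.
Distance 3: B.
Distance 4: C — contains C.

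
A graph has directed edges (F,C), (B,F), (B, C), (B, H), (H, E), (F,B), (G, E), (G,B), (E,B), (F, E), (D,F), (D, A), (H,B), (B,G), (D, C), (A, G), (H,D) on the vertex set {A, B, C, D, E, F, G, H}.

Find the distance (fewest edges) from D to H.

Distance 0: D.
Distance 1: A, C, F.
Distance 2: B, E, G.
Distance 3: H — contains H.

3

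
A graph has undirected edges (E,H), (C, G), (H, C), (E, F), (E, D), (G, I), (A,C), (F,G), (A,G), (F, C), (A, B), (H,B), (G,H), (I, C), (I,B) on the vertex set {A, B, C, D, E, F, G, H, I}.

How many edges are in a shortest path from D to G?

3

Distance 0: D.
Distance 1: E.
Distance 2: F, H.
Distance 3: B, C, G — contains G.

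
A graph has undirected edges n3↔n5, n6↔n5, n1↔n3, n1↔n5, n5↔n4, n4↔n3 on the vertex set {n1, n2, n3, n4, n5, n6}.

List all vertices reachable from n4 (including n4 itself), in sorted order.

Start at n4.
Its neighbours: n3, n5.
Then their neighbours: n1, n6.
Nothing further is reachable.

n1, n3, n4, n5, n6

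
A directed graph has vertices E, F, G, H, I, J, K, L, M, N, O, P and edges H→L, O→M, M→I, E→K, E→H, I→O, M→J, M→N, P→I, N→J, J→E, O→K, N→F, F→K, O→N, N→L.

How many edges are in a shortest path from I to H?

Distance 0: I.
Distance 1: O.
Distance 2: K, M, N.
Distance 3: F, J, L.
Distance 4: E.
Distance 5: H — contains H.

5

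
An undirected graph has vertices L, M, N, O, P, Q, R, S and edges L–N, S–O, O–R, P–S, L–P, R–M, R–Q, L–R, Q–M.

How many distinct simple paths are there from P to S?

P–L–R–O–S
P–S

2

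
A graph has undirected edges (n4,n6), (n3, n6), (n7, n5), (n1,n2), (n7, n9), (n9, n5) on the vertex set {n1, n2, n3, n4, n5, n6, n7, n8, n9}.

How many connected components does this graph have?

From n1: component {n1, n2}.
From n3: component {n3, n4, n6}.
From n5: component {n5, n7, n9}.
From n8: component {n8}.
That's 4 components.

4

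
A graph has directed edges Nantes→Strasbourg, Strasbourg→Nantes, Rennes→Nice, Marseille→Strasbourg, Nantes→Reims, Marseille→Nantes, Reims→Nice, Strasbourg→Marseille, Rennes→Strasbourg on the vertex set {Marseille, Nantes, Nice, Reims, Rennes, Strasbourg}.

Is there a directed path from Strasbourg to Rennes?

No

Explore from Strasbourg.
Distance 1: reach Marseille, Nantes.
Distance 2: reach Reims.
Distance 3: reach Nice.
The search from Strasbourg is exhausted; no directed path reaches Rennes.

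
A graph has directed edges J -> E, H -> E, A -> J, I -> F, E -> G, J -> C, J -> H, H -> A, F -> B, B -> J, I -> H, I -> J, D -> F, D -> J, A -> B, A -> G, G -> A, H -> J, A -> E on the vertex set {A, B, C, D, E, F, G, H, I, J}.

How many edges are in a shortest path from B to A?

3

Distance 0: B.
Distance 1: J.
Distance 2: C, E, H.
Distance 3: A, G — contains A.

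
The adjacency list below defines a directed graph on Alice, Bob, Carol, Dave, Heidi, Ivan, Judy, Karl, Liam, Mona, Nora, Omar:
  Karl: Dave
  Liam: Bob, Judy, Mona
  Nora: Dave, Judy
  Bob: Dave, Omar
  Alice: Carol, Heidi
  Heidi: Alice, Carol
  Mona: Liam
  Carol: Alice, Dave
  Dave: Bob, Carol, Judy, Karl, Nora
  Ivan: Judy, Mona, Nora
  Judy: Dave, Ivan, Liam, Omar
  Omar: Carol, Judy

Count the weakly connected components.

From Alice: component {Alice, Bob, Carol, Dave, Heidi, Ivan, Judy, Karl, Liam, Mona, Nora, Omar}.
That's 1 component.

1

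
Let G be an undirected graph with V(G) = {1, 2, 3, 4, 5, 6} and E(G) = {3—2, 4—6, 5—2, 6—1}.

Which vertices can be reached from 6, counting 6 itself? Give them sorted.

1, 4, 6

Start at 6.
Its neighbours: 1, 4.
Nothing further is reachable.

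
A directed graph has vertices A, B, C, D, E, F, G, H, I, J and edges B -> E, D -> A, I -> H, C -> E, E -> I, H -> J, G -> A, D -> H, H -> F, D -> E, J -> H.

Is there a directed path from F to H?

No

F has no outgoing edges, so nothing is reachable from it.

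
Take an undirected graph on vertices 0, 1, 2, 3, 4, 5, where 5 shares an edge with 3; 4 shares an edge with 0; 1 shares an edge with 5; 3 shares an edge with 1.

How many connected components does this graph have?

From 0: component {0, 4}.
From 1: component {1, 3, 5}.
From 2: component {2}.
That's 3 components.

3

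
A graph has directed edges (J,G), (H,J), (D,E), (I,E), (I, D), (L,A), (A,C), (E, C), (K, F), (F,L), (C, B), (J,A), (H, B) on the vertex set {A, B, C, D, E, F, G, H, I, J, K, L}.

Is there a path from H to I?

Explore from H.
Distance 1: reach B, J.
Distance 2: reach A, G.
Distance 3: reach C.
The search from H is exhausted; no directed path reaches I.

No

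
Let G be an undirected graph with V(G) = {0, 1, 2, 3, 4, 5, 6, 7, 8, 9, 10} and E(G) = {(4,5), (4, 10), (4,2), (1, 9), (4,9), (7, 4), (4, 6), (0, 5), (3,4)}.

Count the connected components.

2

From 0: component {0, 1, 2, 3, 4, 5, 6, 7, 9, 10}.
From 8: component {8}.
That's 2 components.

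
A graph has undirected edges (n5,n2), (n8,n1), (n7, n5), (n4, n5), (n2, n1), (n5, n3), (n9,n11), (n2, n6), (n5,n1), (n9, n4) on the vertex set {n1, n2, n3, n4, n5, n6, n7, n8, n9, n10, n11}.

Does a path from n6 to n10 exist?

Explore from n6.
Distance 1: reach n2.
Distance 2: reach n1, n5.
Distance 3: reach n3, n4, n7, n8.
Distance 4: reach n9.
Distance 5: reach n11.
The search is exhausted without reaching n10; it lies in a different component.

No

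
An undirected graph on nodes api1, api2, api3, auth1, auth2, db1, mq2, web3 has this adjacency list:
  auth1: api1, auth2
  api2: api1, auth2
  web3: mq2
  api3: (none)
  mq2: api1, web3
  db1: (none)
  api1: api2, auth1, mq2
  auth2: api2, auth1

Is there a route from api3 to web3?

No

api3 has no edges, so nothing is reachable from it.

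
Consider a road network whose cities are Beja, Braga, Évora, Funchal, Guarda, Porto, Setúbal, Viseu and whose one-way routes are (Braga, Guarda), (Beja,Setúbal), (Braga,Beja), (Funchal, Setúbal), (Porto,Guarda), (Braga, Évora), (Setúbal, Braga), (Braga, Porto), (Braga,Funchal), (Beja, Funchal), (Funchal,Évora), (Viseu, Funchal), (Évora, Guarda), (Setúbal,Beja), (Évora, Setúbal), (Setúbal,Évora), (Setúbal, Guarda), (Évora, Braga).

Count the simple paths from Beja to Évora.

Beja→Funchal→Évora
Beja→Funchal→Setúbal→Braga→Évora
Beja→Funchal→Setúbal→Évora
Beja→Setúbal→Braga→Évora
Beja→Setúbal→Braga→Funchal→Évora
Beja→Setúbal→Évora

6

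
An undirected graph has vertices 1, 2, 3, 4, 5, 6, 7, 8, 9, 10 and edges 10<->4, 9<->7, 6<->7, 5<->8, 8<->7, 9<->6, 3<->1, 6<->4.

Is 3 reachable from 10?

No

Explore from 10.
Distance 1: reach 4.
Distance 2: reach 6.
Distance 3: reach 7, 9.
Distance 4: reach 8.
Distance 5: reach 5.
The search is exhausted without reaching 3; it lies in a different component.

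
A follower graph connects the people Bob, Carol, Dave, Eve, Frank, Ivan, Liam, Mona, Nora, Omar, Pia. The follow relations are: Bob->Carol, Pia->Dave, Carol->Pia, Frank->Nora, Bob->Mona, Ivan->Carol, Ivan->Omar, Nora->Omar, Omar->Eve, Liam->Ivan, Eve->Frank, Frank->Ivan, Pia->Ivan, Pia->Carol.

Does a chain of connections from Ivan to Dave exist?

Yes

Explore from Ivan.
Distance 1: reach Carol, Omar.
Distance 2: reach Eve, Pia.
Distance 3: reach Dave, Frank.
Found Dave.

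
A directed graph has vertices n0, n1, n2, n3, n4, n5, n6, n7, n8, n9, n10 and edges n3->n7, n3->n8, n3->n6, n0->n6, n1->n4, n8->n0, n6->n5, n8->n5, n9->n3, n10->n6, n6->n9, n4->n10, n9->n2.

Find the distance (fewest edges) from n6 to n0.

Distance 0: n6.
Distance 1: n5, n9.
Distance 2: n2, n3.
Distance 3: n7, n8.
Distance 4: n0 — contains n0.

4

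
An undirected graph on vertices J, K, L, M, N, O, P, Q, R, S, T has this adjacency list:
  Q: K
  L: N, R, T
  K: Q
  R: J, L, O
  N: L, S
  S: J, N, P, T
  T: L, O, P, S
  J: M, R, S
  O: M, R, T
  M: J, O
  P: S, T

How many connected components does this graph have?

From J: component {J, L, M, N, O, P, R, S, T}.
From K: component {K, Q}.
That's 2 components.

2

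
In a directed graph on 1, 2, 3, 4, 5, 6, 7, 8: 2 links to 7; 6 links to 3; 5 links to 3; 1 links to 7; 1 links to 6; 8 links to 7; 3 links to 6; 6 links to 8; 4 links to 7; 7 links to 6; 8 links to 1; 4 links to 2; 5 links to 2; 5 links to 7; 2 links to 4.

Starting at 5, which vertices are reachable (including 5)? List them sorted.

Start at 5.
Its neighbours: 2, 3, 7.
Then their neighbours: 4, 6.
Then next layer: 8.
Then next layer: 1.
Every vertex is now reached.

1, 2, 3, 4, 5, 6, 7, 8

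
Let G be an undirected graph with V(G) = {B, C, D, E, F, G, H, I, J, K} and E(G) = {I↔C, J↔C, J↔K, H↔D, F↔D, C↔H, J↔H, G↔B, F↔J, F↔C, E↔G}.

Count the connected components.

From B: component {B, E, G}.
From C: component {C, D, F, H, I, J, K}.
That's 2 components.

2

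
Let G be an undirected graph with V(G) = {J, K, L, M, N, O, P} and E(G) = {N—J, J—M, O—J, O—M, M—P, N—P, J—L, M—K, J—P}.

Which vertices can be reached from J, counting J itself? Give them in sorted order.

J, K, L, M, N, O, P

Start at J.
Its neighbours: L, M, N, O, P.
Then their neighbours: K.
Every vertex is now reached.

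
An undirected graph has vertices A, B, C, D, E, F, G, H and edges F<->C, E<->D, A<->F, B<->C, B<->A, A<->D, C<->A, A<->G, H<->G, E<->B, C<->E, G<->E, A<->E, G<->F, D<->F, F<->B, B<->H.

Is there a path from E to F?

Yes

Explore from E.
Distance 1: reach A, B, C, D, G.
Distance 2: reach F, H.
Found F.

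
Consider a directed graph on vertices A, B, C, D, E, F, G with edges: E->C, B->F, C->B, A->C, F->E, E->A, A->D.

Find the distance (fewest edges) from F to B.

3

Distance 0: F.
Distance 1: E.
Distance 2: A, C.
Distance 3: B, D — contains B.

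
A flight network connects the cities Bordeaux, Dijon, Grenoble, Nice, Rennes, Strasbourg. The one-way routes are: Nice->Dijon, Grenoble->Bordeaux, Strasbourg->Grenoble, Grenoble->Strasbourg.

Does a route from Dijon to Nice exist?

Dijon has no outgoing edges, so nothing is reachable from it.

No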